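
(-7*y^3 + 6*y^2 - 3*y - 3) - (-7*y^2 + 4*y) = -7*y^3 + 13*y^2 - 7*y - 3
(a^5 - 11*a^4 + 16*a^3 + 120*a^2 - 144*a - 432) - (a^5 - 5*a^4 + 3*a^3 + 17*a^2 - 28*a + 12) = -6*a^4 + 13*a^3 + 103*a^2 - 116*a - 444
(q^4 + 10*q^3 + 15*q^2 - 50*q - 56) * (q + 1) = q^5 + 11*q^4 + 25*q^3 - 35*q^2 - 106*q - 56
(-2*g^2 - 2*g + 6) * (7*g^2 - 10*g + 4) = -14*g^4 + 6*g^3 + 54*g^2 - 68*g + 24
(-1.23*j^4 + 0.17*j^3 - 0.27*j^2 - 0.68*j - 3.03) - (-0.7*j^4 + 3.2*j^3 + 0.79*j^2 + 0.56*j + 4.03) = -0.53*j^4 - 3.03*j^3 - 1.06*j^2 - 1.24*j - 7.06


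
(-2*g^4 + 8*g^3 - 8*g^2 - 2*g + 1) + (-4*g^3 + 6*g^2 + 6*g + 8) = -2*g^4 + 4*g^3 - 2*g^2 + 4*g + 9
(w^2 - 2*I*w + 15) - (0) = w^2 - 2*I*w + 15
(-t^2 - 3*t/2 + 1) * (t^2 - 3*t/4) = -t^4 - 3*t^3/4 + 17*t^2/8 - 3*t/4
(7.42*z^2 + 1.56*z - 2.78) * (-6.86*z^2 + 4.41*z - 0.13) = -50.9012*z^4 + 22.0206*z^3 + 24.9858*z^2 - 12.4626*z + 0.3614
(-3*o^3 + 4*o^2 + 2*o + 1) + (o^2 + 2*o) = -3*o^3 + 5*o^2 + 4*o + 1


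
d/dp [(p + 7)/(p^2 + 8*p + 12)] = (p^2 + 8*p - 2*(p + 4)*(p + 7) + 12)/(p^2 + 8*p + 12)^2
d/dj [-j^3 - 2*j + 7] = -3*j^2 - 2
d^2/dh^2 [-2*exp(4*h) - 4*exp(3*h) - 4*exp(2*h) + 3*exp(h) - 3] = (-32*exp(3*h) - 36*exp(2*h) - 16*exp(h) + 3)*exp(h)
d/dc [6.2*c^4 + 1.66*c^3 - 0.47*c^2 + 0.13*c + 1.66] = 24.8*c^3 + 4.98*c^2 - 0.94*c + 0.13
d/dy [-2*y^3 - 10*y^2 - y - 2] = -6*y^2 - 20*y - 1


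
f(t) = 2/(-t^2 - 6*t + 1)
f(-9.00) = -0.08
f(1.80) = -0.15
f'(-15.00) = 0.00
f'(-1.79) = 0.07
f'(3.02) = 0.03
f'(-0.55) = 0.61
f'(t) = 2*(2*t + 6)/(-t^2 - 6*t + 1)^2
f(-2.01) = 0.22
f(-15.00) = -0.01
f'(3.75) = 0.02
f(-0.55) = 0.50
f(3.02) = -0.08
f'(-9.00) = -0.04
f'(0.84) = 0.68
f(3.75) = -0.06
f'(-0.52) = 0.67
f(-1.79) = 0.23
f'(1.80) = 0.11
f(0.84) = -0.42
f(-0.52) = 0.52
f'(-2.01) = 0.05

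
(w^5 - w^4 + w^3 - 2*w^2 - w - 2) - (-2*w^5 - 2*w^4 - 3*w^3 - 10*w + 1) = 3*w^5 + w^4 + 4*w^3 - 2*w^2 + 9*w - 3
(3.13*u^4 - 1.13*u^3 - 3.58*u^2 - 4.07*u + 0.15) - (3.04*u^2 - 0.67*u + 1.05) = 3.13*u^4 - 1.13*u^3 - 6.62*u^2 - 3.4*u - 0.9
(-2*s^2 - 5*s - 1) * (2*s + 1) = -4*s^3 - 12*s^2 - 7*s - 1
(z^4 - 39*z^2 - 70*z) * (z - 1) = z^5 - z^4 - 39*z^3 - 31*z^2 + 70*z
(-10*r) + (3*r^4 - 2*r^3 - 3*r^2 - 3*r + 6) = 3*r^4 - 2*r^3 - 3*r^2 - 13*r + 6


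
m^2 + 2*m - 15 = (m - 3)*(m + 5)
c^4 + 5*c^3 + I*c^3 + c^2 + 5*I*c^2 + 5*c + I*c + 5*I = (c + 5)*(c - I)*(c + I)^2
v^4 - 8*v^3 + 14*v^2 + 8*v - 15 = (v - 5)*(v - 3)*(v - 1)*(v + 1)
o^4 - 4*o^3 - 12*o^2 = o^2*(o - 6)*(o + 2)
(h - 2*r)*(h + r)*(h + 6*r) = h^3 + 5*h^2*r - 8*h*r^2 - 12*r^3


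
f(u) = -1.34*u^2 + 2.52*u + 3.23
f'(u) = 2.52 - 2.68*u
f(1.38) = 4.16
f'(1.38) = -1.18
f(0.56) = 4.22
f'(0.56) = 1.02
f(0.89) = 4.41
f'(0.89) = 0.13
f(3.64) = -5.35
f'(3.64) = -7.24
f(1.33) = 4.21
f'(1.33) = -1.04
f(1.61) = 3.81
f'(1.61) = -1.79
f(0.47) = 4.12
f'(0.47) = 1.26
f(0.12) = 3.51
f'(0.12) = 2.20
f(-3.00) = -16.39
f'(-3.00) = 10.56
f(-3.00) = -16.39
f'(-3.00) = 10.56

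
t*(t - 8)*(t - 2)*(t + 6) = t^4 - 4*t^3 - 44*t^2 + 96*t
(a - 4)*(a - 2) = a^2 - 6*a + 8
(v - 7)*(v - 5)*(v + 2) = v^3 - 10*v^2 + 11*v + 70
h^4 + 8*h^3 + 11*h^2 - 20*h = h*(h - 1)*(h + 4)*(h + 5)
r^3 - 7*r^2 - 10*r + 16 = (r - 8)*(r - 1)*(r + 2)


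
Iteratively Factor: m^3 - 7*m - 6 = (m + 1)*(m^2 - m - 6) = (m + 1)*(m + 2)*(m - 3)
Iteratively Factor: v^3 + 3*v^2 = (v)*(v^2 + 3*v) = v^2*(v + 3)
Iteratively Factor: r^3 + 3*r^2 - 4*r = (r - 1)*(r^2 + 4*r) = (r - 1)*(r + 4)*(r)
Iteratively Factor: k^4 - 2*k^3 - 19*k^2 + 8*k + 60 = (k + 3)*(k^3 - 5*k^2 - 4*k + 20) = (k - 5)*(k + 3)*(k^2 - 4) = (k - 5)*(k + 2)*(k + 3)*(k - 2)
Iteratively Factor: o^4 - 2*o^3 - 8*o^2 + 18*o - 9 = (o - 1)*(o^3 - o^2 - 9*o + 9) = (o - 1)^2*(o^2 - 9) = (o - 3)*(o - 1)^2*(o + 3)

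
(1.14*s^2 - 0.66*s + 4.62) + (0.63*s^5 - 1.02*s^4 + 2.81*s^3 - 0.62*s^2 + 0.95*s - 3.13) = 0.63*s^5 - 1.02*s^4 + 2.81*s^3 + 0.52*s^2 + 0.29*s + 1.49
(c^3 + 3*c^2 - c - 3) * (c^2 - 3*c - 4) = c^5 - 14*c^3 - 12*c^2 + 13*c + 12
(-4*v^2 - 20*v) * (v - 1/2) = -4*v^3 - 18*v^2 + 10*v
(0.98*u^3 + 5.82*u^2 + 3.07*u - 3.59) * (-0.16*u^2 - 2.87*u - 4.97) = -0.1568*u^5 - 3.7438*u^4 - 22.0652*u^3 - 37.1619*u^2 - 4.9546*u + 17.8423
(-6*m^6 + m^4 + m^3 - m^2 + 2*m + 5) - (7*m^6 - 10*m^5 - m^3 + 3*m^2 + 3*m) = -13*m^6 + 10*m^5 + m^4 + 2*m^3 - 4*m^2 - m + 5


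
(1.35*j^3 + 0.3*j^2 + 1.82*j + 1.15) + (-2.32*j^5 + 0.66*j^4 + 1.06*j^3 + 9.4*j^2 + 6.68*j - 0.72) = -2.32*j^5 + 0.66*j^4 + 2.41*j^3 + 9.7*j^2 + 8.5*j + 0.43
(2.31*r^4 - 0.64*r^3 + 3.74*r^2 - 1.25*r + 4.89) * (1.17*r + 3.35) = 2.7027*r^5 + 6.9897*r^4 + 2.2318*r^3 + 11.0665*r^2 + 1.5338*r + 16.3815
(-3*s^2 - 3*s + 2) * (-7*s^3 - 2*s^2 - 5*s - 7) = 21*s^5 + 27*s^4 + 7*s^3 + 32*s^2 + 11*s - 14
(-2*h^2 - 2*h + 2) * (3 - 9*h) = 18*h^3 + 12*h^2 - 24*h + 6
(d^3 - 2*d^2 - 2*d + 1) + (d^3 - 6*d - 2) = 2*d^3 - 2*d^2 - 8*d - 1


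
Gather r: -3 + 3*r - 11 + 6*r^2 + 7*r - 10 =6*r^2 + 10*r - 24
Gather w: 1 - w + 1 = 2 - w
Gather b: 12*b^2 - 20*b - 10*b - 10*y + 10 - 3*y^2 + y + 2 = 12*b^2 - 30*b - 3*y^2 - 9*y + 12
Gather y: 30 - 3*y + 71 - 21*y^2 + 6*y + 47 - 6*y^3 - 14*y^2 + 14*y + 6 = -6*y^3 - 35*y^2 + 17*y + 154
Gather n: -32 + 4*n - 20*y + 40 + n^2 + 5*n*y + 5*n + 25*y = n^2 + n*(5*y + 9) + 5*y + 8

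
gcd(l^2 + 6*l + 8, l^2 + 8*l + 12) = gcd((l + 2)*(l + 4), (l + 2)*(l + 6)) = l + 2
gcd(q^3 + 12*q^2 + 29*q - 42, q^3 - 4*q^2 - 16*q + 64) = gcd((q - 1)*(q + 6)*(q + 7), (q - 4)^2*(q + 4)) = 1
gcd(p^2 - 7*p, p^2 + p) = p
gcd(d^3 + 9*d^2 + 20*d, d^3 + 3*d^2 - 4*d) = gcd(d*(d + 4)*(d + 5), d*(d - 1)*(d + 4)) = d^2 + 4*d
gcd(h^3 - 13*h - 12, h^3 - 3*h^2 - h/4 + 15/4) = h + 1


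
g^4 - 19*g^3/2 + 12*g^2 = g^2*(g - 8)*(g - 3/2)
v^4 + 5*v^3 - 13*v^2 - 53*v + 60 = (v - 3)*(v - 1)*(v + 4)*(v + 5)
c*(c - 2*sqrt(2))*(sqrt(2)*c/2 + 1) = sqrt(2)*c^3/2 - c^2 - 2*sqrt(2)*c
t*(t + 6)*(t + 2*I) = t^3 + 6*t^2 + 2*I*t^2 + 12*I*t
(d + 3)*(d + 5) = d^2 + 8*d + 15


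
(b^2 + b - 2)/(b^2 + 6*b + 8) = (b - 1)/(b + 4)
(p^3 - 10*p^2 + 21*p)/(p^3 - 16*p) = (p^2 - 10*p + 21)/(p^2 - 16)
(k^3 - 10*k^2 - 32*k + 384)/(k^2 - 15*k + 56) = (k^2 - 2*k - 48)/(k - 7)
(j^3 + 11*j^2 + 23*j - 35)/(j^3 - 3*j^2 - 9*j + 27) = (j^3 + 11*j^2 + 23*j - 35)/(j^3 - 3*j^2 - 9*j + 27)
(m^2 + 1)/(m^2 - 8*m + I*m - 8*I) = (m - I)/(m - 8)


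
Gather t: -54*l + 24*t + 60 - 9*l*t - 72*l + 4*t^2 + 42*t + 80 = -126*l + 4*t^2 + t*(66 - 9*l) + 140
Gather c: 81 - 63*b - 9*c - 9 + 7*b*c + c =-63*b + c*(7*b - 8) + 72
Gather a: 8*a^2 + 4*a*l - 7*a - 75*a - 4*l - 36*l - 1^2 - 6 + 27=8*a^2 + a*(4*l - 82) - 40*l + 20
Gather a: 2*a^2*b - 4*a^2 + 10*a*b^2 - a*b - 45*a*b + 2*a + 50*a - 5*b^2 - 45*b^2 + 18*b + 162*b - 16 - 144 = a^2*(2*b - 4) + a*(10*b^2 - 46*b + 52) - 50*b^2 + 180*b - 160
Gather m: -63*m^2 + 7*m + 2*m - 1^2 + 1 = -63*m^2 + 9*m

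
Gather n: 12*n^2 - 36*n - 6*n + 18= 12*n^2 - 42*n + 18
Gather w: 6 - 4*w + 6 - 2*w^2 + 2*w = -2*w^2 - 2*w + 12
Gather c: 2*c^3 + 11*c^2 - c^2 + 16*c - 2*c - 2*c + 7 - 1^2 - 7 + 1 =2*c^3 + 10*c^2 + 12*c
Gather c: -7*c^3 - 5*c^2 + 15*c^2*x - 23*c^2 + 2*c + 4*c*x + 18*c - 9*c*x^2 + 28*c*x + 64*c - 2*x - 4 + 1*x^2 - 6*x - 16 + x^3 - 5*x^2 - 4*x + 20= -7*c^3 + c^2*(15*x - 28) + c*(-9*x^2 + 32*x + 84) + x^3 - 4*x^2 - 12*x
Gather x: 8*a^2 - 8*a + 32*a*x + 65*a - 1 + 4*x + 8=8*a^2 + 57*a + x*(32*a + 4) + 7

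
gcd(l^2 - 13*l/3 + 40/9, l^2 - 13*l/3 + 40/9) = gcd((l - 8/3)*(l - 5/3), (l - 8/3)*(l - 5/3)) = l^2 - 13*l/3 + 40/9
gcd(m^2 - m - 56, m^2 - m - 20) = 1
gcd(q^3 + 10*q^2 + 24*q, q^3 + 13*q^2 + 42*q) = q^2 + 6*q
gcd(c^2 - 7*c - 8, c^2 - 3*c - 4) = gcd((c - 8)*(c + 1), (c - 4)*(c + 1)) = c + 1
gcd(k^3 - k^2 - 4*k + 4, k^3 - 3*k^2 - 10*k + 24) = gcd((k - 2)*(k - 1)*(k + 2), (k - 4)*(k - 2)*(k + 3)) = k - 2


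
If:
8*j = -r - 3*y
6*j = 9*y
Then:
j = 3*y/2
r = -15*y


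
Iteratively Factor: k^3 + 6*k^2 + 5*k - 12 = (k - 1)*(k^2 + 7*k + 12) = (k - 1)*(k + 3)*(k + 4)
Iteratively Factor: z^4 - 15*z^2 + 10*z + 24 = (z + 1)*(z^3 - z^2 - 14*z + 24) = (z - 3)*(z + 1)*(z^2 + 2*z - 8) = (z - 3)*(z + 1)*(z + 4)*(z - 2)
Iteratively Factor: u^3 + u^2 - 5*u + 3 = (u - 1)*(u^2 + 2*u - 3) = (u - 1)*(u + 3)*(u - 1)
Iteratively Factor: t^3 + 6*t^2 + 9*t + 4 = (t + 1)*(t^2 + 5*t + 4) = (t + 1)*(t + 4)*(t + 1)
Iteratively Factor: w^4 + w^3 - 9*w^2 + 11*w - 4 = (w - 1)*(w^3 + 2*w^2 - 7*w + 4) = (w - 1)*(w + 4)*(w^2 - 2*w + 1) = (w - 1)^2*(w + 4)*(w - 1)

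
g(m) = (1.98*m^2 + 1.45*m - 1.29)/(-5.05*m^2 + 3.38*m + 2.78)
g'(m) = (3.96*m + 1.45)/(-5.05*m^2 + 3.38*m + 2.78) + (10.1*m - 3.38)*(1.98*m^2 + 1.45*m - 1.29)/(-5.05*m^2 + 3.38*m + 2.78)^2 = (14.0149*m^2 - 2.0202*m + 8.3912)/(25.5025*m^4 - 34.138*m^3 - 16.6536*m^2 + 18.7928*m + 7.7284)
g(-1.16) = 0.04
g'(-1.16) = 0.47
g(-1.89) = -0.14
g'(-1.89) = 0.13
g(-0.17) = -0.72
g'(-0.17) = 2.15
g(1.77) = -1.06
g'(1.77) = 0.98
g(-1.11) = 0.06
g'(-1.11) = 0.54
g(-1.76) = -0.12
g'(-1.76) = 0.16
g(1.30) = -2.90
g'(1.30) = 15.91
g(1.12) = 12.20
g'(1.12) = 444.77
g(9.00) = -0.46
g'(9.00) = 0.01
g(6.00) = -0.50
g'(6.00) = 0.02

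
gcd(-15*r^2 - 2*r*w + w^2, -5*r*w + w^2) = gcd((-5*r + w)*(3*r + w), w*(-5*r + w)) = 5*r - w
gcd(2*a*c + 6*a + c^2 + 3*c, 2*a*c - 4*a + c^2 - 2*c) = 2*a + c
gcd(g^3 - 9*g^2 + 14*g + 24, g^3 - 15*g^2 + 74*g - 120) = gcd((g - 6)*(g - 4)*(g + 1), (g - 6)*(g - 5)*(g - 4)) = g^2 - 10*g + 24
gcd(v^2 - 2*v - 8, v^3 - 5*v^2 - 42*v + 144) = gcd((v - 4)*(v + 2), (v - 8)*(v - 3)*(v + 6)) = 1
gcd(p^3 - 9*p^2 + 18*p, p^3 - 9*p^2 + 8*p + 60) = p - 6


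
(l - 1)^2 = l^2 - 2*l + 1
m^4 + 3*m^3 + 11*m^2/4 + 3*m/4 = m*(m + 1/2)*(m + 1)*(m + 3/2)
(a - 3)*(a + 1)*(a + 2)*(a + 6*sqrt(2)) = a^4 + 6*sqrt(2)*a^3 - 7*a^2 - 42*sqrt(2)*a - 6*a - 36*sqrt(2)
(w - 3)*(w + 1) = w^2 - 2*w - 3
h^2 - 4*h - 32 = (h - 8)*(h + 4)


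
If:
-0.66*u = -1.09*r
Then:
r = 0.605504587155963*u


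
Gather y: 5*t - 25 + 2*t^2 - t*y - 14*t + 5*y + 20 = 2*t^2 - 9*t + y*(5 - t) - 5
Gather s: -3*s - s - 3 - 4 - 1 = -4*s - 8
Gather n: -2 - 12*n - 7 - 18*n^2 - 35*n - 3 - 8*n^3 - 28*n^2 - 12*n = -8*n^3 - 46*n^2 - 59*n - 12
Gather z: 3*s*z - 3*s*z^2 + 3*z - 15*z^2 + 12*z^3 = 12*z^3 + z^2*(-3*s - 15) + z*(3*s + 3)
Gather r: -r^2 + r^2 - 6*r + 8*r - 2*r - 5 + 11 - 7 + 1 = 0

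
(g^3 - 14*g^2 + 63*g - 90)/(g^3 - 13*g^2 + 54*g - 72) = (g - 5)/(g - 4)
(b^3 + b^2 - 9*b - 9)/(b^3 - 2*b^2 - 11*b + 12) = (b^2 - 2*b - 3)/(b^2 - 5*b + 4)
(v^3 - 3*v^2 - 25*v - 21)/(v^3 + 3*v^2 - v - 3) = (v - 7)/(v - 1)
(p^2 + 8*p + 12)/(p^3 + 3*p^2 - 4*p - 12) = (p + 6)/(p^2 + p - 6)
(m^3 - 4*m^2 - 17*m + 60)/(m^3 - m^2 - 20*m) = (m - 3)/m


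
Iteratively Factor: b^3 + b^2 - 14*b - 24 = (b - 4)*(b^2 + 5*b + 6) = (b - 4)*(b + 2)*(b + 3)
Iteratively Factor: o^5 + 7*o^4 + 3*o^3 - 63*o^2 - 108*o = (o - 3)*(o^4 + 10*o^3 + 33*o^2 + 36*o) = o*(o - 3)*(o^3 + 10*o^2 + 33*o + 36) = o*(o - 3)*(o + 3)*(o^2 + 7*o + 12) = o*(o - 3)*(o + 3)^2*(o + 4)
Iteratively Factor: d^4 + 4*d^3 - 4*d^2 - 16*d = (d - 2)*(d^3 + 6*d^2 + 8*d) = d*(d - 2)*(d^2 + 6*d + 8) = d*(d - 2)*(d + 2)*(d + 4)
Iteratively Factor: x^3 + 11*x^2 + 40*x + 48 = (x + 3)*(x^2 + 8*x + 16) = (x + 3)*(x + 4)*(x + 4)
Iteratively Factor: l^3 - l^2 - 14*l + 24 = (l - 3)*(l^2 + 2*l - 8) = (l - 3)*(l - 2)*(l + 4)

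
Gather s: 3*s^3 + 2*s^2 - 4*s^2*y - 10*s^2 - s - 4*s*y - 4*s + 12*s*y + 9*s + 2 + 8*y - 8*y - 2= 3*s^3 + s^2*(-4*y - 8) + s*(8*y + 4)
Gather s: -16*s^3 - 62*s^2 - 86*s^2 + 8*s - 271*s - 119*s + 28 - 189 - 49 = -16*s^3 - 148*s^2 - 382*s - 210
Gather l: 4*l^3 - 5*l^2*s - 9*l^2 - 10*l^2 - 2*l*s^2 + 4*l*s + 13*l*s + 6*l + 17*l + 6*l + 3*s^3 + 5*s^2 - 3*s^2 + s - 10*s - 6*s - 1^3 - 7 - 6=4*l^3 + l^2*(-5*s - 19) + l*(-2*s^2 + 17*s + 29) + 3*s^3 + 2*s^2 - 15*s - 14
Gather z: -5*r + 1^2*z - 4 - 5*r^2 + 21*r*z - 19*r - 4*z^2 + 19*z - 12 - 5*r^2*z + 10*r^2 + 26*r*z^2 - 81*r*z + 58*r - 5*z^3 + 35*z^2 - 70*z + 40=5*r^2 + 34*r - 5*z^3 + z^2*(26*r + 31) + z*(-5*r^2 - 60*r - 50) + 24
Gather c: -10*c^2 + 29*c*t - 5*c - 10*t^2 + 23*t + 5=-10*c^2 + c*(29*t - 5) - 10*t^2 + 23*t + 5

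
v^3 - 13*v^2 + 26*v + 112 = (v - 8)*(v - 7)*(v + 2)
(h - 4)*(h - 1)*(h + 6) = h^3 + h^2 - 26*h + 24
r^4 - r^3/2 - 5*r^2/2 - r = r*(r - 2)*(r + 1/2)*(r + 1)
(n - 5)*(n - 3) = n^2 - 8*n + 15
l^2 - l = l*(l - 1)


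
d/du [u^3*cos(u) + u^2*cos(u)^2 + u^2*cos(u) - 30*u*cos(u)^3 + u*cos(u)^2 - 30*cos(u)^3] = -u^3*sin(u) - u^2*sin(u) - u^2*sin(2*u) + 3*u^2*cos(u) + 90*u*sin(u)*cos(u)^2 - u*sin(2*u) + 2*u*cos(u)^2 + 2*u*cos(u) + 90*sin(u)*cos(u)^2 - 30*cos(u)^3 + cos(u)^2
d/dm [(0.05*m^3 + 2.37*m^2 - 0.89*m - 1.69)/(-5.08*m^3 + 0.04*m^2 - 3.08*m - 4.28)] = (-1.11022302462516e-16*m^5 + 12.0416*m^4 - 9.3504*m^3 - 33.6616*m^2 - 20.152*m - 1.396)/(25.8064*m^6 - 0.4064*m^5 + 31.2944*m^4 + 43.2384*m^3 + 9.144*m^2 + 26.3648*m + 18.3184)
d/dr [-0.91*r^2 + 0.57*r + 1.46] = 0.57 - 1.82*r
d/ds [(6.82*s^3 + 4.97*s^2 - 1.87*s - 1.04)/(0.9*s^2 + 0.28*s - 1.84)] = (6.138*s^4 + 3.8192*s^3 - 34.5718*s^2 - 16.4176*s + 3.732)/(0.81*s^4 + 0.504*s^3 - 3.2336*s^2 - 1.0304*s + 3.3856)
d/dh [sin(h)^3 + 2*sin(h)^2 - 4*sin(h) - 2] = (3*sin(h)^2 + 4*sin(h) - 4)*cos(h)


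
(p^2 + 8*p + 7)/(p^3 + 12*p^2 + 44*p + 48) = (p^2 + 8*p + 7)/(p^3 + 12*p^2 + 44*p + 48)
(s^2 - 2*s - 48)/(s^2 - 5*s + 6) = (s^2 - 2*s - 48)/(s^2 - 5*s + 6)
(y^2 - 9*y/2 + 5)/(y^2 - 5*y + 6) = (y - 5/2)/(y - 3)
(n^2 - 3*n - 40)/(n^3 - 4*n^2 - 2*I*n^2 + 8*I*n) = (n^2 - 3*n - 40)/(n*(n^2 - 4*n - 2*I*n + 8*I))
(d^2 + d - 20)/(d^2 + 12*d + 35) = (d - 4)/(d + 7)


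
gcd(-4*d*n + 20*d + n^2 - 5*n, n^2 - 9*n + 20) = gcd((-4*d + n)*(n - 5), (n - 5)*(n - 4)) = n - 5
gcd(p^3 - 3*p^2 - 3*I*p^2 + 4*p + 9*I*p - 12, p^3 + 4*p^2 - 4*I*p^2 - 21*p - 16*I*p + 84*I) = p^2 + p*(-3 - 4*I) + 12*I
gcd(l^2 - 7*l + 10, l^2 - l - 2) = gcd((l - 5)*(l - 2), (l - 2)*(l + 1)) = l - 2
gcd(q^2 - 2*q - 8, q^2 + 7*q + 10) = q + 2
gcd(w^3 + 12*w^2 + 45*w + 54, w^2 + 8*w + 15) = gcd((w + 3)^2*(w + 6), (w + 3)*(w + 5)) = w + 3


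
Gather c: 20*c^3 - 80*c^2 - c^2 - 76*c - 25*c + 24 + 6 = 20*c^3 - 81*c^2 - 101*c + 30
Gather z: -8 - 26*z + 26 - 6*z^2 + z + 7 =-6*z^2 - 25*z + 25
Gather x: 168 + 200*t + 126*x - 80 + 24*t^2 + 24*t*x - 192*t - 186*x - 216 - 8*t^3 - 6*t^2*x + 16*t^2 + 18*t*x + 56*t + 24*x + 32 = -8*t^3 + 40*t^2 + 64*t + x*(-6*t^2 + 42*t - 36) - 96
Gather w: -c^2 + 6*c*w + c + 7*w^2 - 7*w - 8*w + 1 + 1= -c^2 + c + 7*w^2 + w*(6*c - 15) + 2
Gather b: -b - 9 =-b - 9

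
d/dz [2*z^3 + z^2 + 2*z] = 6*z^2 + 2*z + 2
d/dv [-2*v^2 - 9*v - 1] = -4*v - 9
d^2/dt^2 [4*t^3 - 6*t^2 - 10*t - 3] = 24*t - 12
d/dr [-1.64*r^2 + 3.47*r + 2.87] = 3.47 - 3.28*r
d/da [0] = 0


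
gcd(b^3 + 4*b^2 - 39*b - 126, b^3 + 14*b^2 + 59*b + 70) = b + 7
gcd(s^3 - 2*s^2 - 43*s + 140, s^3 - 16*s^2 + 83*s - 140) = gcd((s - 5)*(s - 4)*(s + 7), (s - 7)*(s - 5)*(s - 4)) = s^2 - 9*s + 20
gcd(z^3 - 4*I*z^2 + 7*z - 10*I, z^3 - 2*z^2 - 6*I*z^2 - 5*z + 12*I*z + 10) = z^2 - 6*I*z - 5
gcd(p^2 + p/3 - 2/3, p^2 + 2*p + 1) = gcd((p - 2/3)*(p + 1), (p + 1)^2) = p + 1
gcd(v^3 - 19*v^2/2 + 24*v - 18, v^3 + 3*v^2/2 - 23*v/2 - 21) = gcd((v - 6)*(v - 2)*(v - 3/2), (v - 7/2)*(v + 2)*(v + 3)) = 1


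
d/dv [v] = 1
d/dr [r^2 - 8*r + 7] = 2*r - 8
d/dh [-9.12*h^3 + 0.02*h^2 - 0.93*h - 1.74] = -27.36*h^2 + 0.04*h - 0.93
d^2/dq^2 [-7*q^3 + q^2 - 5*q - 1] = 2 - 42*q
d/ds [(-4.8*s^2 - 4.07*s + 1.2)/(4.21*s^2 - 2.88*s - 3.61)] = (30.9587*s^2 + 24.552*s + 18.1487)/(17.7241*s^4 - 24.2496*s^3 - 22.1018*s^2 + 20.7936*s + 13.0321)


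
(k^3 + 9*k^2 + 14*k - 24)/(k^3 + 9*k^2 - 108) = (k^2 + 3*k - 4)/(k^2 + 3*k - 18)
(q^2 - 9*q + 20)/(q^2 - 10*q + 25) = (q - 4)/(q - 5)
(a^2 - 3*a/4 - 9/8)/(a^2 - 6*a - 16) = (-8*a^2 + 6*a + 9)/(8*(-a^2 + 6*a + 16))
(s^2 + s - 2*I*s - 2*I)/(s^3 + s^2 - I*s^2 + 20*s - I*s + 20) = (s - 2*I)/(s^2 - I*s + 20)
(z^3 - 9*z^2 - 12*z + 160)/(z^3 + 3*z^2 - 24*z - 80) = (z - 8)/(z + 4)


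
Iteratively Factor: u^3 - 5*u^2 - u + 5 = (u - 1)*(u^2 - 4*u - 5) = (u - 5)*(u - 1)*(u + 1)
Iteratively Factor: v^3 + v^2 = (v)*(v^2 + v) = v*(v + 1)*(v)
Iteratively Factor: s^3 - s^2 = (s)*(s^2 - s) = s^2*(s - 1)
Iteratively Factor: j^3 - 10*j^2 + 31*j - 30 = (j - 5)*(j^2 - 5*j + 6) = (j - 5)*(j - 2)*(j - 3)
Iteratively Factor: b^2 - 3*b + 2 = (b - 1)*(b - 2)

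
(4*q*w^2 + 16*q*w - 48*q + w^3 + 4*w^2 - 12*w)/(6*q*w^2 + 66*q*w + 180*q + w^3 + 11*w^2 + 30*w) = (4*q*w - 8*q + w^2 - 2*w)/(6*q*w + 30*q + w^2 + 5*w)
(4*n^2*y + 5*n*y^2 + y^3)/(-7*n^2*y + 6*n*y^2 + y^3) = (4*n^2 + 5*n*y + y^2)/(-7*n^2 + 6*n*y + y^2)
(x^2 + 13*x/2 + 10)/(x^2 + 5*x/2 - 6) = (2*x + 5)/(2*x - 3)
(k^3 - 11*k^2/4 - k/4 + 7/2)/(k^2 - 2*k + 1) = (4*k^3 - 11*k^2 - k + 14)/(4*(k^2 - 2*k + 1))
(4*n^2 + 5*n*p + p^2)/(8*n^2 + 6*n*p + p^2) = (n + p)/(2*n + p)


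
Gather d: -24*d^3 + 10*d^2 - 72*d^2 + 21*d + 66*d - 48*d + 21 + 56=-24*d^3 - 62*d^2 + 39*d + 77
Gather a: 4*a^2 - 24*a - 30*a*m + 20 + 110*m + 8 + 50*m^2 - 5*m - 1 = 4*a^2 + a*(-30*m - 24) + 50*m^2 + 105*m + 27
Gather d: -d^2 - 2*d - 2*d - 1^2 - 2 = -d^2 - 4*d - 3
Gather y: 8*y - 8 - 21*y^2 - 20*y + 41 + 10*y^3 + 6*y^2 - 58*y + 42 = 10*y^3 - 15*y^2 - 70*y + 75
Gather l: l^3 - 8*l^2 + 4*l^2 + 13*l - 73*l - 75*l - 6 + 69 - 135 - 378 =l^3 - 4*l^2 - 135*l - 450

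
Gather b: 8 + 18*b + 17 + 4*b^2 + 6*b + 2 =4*b^2 + 24*b + 27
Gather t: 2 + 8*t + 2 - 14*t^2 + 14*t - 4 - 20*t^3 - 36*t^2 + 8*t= -20*t^3 - 50*t^2 + 30*t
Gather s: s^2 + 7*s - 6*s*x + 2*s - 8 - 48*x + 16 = s^2 + s*(9 - 6*x) - 48*x + 8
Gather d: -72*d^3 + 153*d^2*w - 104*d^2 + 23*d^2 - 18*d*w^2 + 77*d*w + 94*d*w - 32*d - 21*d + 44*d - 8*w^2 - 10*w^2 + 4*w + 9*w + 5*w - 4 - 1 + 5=-72*d^3 + d^2*(153*w - 81) + d*(-18*w^2 + 171*w - 9) - 18*w^2 + 18*w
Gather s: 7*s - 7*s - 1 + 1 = 0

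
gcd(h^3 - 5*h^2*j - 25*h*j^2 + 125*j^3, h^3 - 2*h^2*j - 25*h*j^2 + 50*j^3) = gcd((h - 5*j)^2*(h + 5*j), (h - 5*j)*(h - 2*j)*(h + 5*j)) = h^2 - 25*j^2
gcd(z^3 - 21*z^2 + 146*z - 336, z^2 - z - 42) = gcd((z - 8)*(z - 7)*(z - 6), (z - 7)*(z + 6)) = z - 7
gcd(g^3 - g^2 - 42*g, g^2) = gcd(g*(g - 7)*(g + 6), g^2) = g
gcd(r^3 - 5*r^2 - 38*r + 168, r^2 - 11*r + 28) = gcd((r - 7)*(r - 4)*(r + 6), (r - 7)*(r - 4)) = r^2 - 11*r + 28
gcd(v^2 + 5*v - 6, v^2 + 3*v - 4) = v - 1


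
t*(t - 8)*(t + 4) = t^3 - 4*t^2 - 32*t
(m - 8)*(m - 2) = m^2 - 10*m + 16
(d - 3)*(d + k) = d^2 + d*k - 3*d - 3*k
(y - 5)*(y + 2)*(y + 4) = y^3 + y^2 - 22*y - 40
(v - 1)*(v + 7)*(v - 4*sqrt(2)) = v^3 - 4*sqrt(2)*v^2 + 6*v^2 - 24*sqrt(2)*v - 7*v + 28*sqrt(2)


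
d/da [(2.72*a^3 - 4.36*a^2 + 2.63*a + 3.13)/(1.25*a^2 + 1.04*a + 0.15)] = (3.4*a^4 + 5.6576*a^3 - 6.5979*a^2 - 9.133*a - 2.8607)/(1.5625*a^4 + 2.6*a^3 + 1.4566*a^2 + 0.312*a + 0.0225)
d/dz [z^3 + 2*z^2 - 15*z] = 3*z^2 + 4*z - 15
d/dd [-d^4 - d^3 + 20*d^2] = d*(-4*d^2 - 3*d + 40)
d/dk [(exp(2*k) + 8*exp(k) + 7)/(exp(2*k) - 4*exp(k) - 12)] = (-12*exp(2*k) - 38*exp(k) - 68)*exp(k)/(exp(4*k) - 8*exp(3*k) - 8*exp(2*k) + 96*exp(k) + 144)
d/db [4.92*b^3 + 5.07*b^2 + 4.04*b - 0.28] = 14.76*b^2 + 10.14*b + 4.04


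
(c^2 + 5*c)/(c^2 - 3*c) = (c + 5)/(c - 3)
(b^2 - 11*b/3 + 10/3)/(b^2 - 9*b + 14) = (b - 5/3)/(b - 7)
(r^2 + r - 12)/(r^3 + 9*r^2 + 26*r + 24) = (r - 3)/(r^2 + 5*r + 6)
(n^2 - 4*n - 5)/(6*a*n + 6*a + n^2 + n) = (n - 5)/(6*a + n)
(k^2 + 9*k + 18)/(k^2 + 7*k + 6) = (k + 3)/(k + 1)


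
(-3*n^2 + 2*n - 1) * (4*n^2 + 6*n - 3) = -12*n^4 - 10*n^3 + 17*n^2 - 12*n + 3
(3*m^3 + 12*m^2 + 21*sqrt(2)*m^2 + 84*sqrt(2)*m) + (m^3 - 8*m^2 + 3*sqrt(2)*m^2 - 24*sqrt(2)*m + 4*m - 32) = 4*m^3 + 4*m^2 + 24*sqrt(2)*m^2 + 4*m + 60*sqrt(2)*m - 32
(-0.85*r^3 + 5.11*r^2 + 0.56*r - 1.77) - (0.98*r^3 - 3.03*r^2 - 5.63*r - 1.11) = -1.83*r^3 + 8.14*r^2 + 6.19*r - 0.66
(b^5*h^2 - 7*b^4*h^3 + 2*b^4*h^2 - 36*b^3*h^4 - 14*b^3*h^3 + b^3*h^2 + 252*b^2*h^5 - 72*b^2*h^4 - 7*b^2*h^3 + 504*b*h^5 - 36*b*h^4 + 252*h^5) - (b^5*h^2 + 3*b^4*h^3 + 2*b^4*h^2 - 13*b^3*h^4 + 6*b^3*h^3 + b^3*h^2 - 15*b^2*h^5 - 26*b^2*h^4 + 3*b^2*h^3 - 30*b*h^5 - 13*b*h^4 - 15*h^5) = -10*b^4*h^3 - 23*b^3*h^4 - 20*b^3*h^3 + 267*b^2*h^5 - 46*b^2*h^4 - 10*b^2*h^3 + 534*b*h^5 - 23*b*h^4 + 267*h^5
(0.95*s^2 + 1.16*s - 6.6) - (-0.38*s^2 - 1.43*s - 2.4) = 1.33*s^2 + 2.59*s - 4.2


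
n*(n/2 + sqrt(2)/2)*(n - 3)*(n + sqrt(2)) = n^4/2 - 3*n^3/2 + sqrt(2)*n^3 - 3*sqrt(2)*n^2 + n^2 - 3*n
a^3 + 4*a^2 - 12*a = a*(a - 2)*(a + 6)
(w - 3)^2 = w^2 - 6*w + 9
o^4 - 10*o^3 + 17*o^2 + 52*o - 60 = (o - 6)*(o - 5)*(o - 1)*(o + 2)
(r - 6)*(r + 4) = r^2 - 2*r - 24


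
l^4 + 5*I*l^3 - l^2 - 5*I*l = l*(l + 5*I)*(-I*l - I)*(I*l - I)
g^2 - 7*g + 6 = (g - 6)*(g - 1)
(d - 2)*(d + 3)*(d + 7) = d^3 + 8*d^2 + d - 42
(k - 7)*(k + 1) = k^2 - 6*k - 7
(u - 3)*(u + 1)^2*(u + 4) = u^4 + 3*u^3 - 9*u^2 - 23*u - 12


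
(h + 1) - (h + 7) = -6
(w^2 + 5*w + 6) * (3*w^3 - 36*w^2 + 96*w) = 3*w^5 - 21*w^4 - 66*w^3 + 264*w^2 + 576*w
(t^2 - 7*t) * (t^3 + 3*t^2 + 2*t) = t^5 - 4*t^4 - 19*t^3 - 14*t^2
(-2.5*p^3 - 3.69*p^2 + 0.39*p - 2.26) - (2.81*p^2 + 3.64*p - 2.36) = -2.5*p^3 - 6.5*p^2 - 3.25*p + 0.1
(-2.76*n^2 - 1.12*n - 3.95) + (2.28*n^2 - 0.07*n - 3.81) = -0.48*n^2 - 1.19*n - 7.76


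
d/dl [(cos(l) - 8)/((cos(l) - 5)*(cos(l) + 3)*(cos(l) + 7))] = (-157*cos(l) - 19*cos(2*l) + cos(3*l) + 655)*sin(l)/(2*(cos(l) - 5)^2*(cos(l) + 3)^2*(cos(l) + 7)^2)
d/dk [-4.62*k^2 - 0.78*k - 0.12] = -9.24*k - 0.78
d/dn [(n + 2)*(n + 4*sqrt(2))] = 2*n + 2 + 4*sqrt(2)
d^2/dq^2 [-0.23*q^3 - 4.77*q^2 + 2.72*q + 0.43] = -1.38*q - 9.54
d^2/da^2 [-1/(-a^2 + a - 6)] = 2*(-a^2 + a + (2*a - 1)^2 - 6)/(a^2 - a + 6)^3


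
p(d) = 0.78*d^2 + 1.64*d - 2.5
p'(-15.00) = -21.76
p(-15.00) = 148.40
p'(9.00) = 15.68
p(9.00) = 75.44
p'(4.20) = 8.19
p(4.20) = 18.15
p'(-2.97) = -2.99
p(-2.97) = -0.49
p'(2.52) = 5.57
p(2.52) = 6.59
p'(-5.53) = -6.99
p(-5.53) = 12.28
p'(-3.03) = -3.09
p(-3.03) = -0.31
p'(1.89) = 4.59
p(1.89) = 3.39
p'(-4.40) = -5.22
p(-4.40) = 5.38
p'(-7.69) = -10.36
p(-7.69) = 31.01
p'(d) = 1.56*d + 1.64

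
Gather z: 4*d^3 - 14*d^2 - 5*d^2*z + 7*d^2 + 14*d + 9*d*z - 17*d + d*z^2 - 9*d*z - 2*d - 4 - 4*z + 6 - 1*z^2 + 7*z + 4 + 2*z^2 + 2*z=4*d^3 - 7*d^2 - 5*d + z^2*(d + 1) + z*(5 - 5*d^2) + 6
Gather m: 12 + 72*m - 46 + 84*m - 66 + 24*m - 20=180*m - 120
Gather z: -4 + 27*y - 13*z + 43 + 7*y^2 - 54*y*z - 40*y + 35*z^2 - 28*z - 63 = 7*y^2 - 13*y + 35*z^2 + z*(-54*y - 41) - 24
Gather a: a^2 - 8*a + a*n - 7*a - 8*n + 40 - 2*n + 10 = a^2 + a*(n - 15) - 10*n + 50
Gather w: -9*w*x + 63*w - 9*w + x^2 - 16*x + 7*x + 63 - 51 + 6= w*(54 - 9*x) + x^2 - 9*x + 18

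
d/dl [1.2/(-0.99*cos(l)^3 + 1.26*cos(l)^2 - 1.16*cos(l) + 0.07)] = (-3.564*cos(l)^2 + 3.024*cos(l) - 1.392)*sin(l)/(0.99*cos(l)^3 - 1.26*cos(l)^2 + 1.16*cos(l) - 0.07)^2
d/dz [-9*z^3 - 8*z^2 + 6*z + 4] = -27*z^2 - 16*z + 6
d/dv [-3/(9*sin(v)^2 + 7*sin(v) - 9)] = 3*(18*sin(v) + 7)*cos(v)/(7*sin(v) - 9*cos(v)^2)^2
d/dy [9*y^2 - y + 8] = 18*y - 1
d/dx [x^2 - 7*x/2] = 2*x - 7/2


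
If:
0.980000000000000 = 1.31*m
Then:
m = 0.75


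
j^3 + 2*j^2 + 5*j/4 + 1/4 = (j + 1/2)^2*(j + 1)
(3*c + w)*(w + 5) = 3*c*w + 15*c + w^2 + 5*w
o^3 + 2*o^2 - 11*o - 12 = (o - 3)*(o + 1)*(o + 4)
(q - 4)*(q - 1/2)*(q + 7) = q^3 + 5*q^2/2 - 59*q/2 + 14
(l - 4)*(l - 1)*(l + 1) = l^3 - 4*l^2 - l + 4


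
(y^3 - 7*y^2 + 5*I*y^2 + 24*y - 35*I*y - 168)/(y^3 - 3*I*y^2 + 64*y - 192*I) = (y - 7)/(y - 8*I)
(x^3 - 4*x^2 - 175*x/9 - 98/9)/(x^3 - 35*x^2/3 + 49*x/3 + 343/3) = (x + 2/3)/(x - 7)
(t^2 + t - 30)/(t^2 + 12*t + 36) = (t - 5)/(t + 6)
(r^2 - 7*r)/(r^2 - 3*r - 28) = r/(r + 4)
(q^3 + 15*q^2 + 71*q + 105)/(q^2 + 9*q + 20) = (q^2 + 10*q + 21)/(q + 4)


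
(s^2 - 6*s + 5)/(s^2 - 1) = (s - 5)/(s + 1)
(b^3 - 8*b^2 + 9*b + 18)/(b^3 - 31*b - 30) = (b - 3)/(b + 5)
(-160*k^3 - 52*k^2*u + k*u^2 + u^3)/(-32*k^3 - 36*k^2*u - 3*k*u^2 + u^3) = (5*k + u)/(k + u)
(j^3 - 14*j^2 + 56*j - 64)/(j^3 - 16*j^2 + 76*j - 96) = (j - 4)/(j - 6)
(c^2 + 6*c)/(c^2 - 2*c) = (c + 6)/(c - 2)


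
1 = 1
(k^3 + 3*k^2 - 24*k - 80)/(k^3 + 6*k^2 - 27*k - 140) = (k + 4)/(k + 7)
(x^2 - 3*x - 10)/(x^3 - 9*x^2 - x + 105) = (x + 2)/(x^2 - 4*x - 21)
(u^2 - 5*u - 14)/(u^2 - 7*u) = (u + 2)/u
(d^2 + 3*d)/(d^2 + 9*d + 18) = d/(d + 6)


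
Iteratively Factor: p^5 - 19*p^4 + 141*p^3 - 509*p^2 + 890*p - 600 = (p - 2)*(p^4 - 17*p^3 + 107*p^2 - 295*p + 300) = (p - 3)*(p - 2)*(p^3 - 14*p^2 + 65*p - 100) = (p - 4)*(p - 3)*(p - 2)*(p^2 - 10*p + 25) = (p - 5)*(p - 4)*(p - 3)*(p - 2)*(p - 5)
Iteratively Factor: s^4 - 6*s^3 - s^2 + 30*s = (s + 2)*(s^3 - 8*s^2 + 15*s) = s*(s + 2)*(s^2 - 8*s + 15) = s*(s - 5)*(s + 2)*(s - 3)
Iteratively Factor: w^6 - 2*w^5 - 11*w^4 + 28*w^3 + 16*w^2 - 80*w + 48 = (w + 2)*(w^5 - 4*w^4 - 3*w^3 + 34*w^2 - 52*w + 24) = (w - 1)*(w + 2)*(w^4 - 3*w^3 - 6*w^2 + 28*w - 24) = (w - 2)*(w - 1)*(w + 2)*(w^3 - w^2 - 8*w + 12) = (w - 2)*(w - 1)*(w + 2)*(w + 3)*(w^2 - 4*w + 4) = (w - 2)^2*(w - 1)*(w + 2)*(w + 3)*(w - 2)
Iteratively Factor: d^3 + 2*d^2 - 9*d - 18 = (d + 2)*(d^2 - 9) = (d + 2)*(d + 3)*(d - 3)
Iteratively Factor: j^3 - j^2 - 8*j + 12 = (j - 2)*(j^2 + j - 6) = (j - 2)^2*(j + 3)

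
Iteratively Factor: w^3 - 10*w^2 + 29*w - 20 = (w - 1)*(w^2 - 9*w + 20) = (w - 4)*(w - 1)*(w - 5)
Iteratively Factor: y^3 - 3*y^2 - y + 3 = (y - 3)*(y^2 - 1) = (y - 3)*(y - 1)*(y + 1)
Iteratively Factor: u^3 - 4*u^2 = (u - 4)*(u^2) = u*(u - 4)*(u)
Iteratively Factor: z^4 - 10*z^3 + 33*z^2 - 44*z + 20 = (z - 5)*(z^3 - 5*z^2 + 8*z - 4) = (z - 5)*(z - 2)*(z^2 - 3*z + 2) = (z - 5)*(z - 2)^2*(z - 1)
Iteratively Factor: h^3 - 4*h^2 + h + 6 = (h + 1)*(h^2 - 5*h + 6) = (h - 3)*(h + 1)*(h - 2)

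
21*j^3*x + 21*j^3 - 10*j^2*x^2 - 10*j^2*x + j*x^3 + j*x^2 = (-7*j + x)*(-3*j + x)*(j*x + j)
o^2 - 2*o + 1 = (o - 1)^2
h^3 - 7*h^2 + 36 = (h - 6)*(h - 3)*(h + 2)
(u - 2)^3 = u^3 - 6*u^2 + 12*u - 8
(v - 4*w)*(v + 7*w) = v^2 + 3*v*w - 28*w^2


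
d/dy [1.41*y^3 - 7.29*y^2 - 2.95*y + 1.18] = 4.23*y^2 - 14.58*y - 2.95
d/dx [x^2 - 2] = 2*x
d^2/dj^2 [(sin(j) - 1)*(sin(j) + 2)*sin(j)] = -9*sin(j)^3 - 4*sin(j)^2 + 8*sin(j) + 2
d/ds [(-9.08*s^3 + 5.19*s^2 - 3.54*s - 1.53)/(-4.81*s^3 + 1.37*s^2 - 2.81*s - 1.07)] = (12.5243*s^4 + 16.9748*s^3 - 2.6652*s^2 - 6.9144*s - 0.5115)/(23.1361*s^6 - 13.1794*s^5 + 28.9091*s^4 + 2.594*s^3 + 4.9643*s^2 + 6.0134*s + 1.1449)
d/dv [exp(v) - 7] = exp(v)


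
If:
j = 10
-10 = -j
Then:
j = 10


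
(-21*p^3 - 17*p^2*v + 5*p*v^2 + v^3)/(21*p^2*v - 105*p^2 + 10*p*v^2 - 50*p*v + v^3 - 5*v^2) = (-3*p^2 - 2*p*v + v^2)/(3*p*v - 15*p + v^2 - 5*v)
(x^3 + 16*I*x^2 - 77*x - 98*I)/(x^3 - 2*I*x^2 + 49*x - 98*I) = (x^2 + 9*I*x - 14)/(x^2 - 9*I*x - 14)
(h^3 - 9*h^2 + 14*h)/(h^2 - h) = (h^2 - 9*h + 14)/(h - 1)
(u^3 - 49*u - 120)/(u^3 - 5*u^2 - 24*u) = (u + 5)/u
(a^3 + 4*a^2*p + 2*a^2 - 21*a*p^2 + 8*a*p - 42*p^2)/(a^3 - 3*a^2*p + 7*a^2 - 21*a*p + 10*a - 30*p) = (a + 7*p)/(a + 5)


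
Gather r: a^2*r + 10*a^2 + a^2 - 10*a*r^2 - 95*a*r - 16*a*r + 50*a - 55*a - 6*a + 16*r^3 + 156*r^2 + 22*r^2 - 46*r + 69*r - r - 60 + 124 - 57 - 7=11*a^2 - 11*a + 16*r^3 + r^2*(178 - 10*a) + r*(a^2 - 111*a + 22)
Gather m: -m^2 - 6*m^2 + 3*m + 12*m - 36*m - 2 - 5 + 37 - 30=-7*m^2 - 21*m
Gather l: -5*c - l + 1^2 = -5*c - l + 1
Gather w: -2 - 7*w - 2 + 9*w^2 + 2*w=9*w^2 - 5*w - 4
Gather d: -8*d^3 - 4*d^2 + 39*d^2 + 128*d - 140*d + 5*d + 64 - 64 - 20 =-8*d^3 + 35*d^2 - 7*d - 20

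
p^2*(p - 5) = p^3 - 5*p^2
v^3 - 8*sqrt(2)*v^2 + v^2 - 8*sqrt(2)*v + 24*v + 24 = (v + 1)*(v - 6*sqrt(2))*(v - 2*sqrt(2))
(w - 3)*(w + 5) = w^2 + 2*w - 15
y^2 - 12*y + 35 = (y - 7)*(y - 5)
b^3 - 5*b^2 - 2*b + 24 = (b - 4)*(b - 3)*(b + 2)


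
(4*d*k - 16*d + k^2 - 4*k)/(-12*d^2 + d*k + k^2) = (4 - k)/(3*d - k)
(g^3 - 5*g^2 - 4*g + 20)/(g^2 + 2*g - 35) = (g^2 - 4)/(g + 7)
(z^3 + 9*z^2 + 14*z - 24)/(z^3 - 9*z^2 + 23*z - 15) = (z^2 + 10*z + 24)/(z^2 - 8*z + 15)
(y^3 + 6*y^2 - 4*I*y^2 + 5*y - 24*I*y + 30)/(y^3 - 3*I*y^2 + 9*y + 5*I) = (y + 6)/(y + I)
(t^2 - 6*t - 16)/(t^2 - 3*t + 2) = (t^2 - 6*t - 16)/(t^2 - 3*t + 2)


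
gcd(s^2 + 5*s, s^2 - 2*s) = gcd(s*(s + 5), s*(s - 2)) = s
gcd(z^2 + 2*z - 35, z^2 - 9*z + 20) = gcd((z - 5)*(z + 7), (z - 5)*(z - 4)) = z - 5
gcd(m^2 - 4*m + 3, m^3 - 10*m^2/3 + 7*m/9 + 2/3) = m - 3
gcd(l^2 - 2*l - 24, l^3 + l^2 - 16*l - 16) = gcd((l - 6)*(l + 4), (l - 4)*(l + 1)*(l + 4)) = l + 4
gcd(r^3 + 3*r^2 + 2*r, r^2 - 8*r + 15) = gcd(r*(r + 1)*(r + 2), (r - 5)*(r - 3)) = 1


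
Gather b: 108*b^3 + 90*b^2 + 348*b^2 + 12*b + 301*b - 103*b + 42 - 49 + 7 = 108*b^3 + 438*b^2 + 210*b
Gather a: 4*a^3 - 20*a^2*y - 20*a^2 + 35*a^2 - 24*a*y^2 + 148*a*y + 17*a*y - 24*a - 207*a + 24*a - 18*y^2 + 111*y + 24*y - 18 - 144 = 4*a^3 + a^2*(15 - 20*y) + a*(-24*y^2 + 165*y - 207) - 18*y^2 + 135*y - 162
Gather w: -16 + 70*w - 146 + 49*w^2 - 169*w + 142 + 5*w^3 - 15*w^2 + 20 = 5*w^3 + 34*w^2 - 99*w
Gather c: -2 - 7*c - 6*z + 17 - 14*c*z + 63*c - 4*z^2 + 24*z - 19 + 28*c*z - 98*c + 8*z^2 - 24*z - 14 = c*(14*z - 42) + 4*z^2 - 6*z - 18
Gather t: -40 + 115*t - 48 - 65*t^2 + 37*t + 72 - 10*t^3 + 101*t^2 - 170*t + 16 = -10*t^3 + 36*t^2 - 18*t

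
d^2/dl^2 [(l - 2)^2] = 2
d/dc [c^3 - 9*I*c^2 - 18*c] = 3*c^2 - 18*I*c - 18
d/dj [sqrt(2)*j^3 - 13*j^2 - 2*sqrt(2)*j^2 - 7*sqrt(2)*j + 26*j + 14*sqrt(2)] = 3*sqrt(2)*j^2 - 26*j - 4*sqrt(2)*j - 7*sqrt(2) + 26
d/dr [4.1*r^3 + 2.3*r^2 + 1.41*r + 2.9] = 12.3*r^2 + 4.6*r + 1.41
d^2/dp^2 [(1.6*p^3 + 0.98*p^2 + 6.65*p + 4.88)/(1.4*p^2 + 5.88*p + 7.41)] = (-7.105427357601e-15*p^5 + 87.37456*p^3 + 414.66936*p^2 + 354.22812*p - 235.67586)/(2.744*p^6 + 34.5744*p^5 + 188.78328*p^4 + 569.292192*p^3 + 999.202932*p^2 + 968.578884*p + 406.869021)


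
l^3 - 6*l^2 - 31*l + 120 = (l - 8)*(l - 3)*(l + 5)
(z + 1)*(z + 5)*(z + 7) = z^3 + 13*z^2 + 47*z + 35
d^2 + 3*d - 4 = (d - 1)*(d + 4)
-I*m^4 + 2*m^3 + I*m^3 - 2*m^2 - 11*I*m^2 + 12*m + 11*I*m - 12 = (m - 3*I)*(m + I)*(m + 4*I)*(-I*m + I)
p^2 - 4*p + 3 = (p - 3)*(p - 1)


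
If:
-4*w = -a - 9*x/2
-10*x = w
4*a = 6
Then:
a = 3/2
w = 30/89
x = -3/89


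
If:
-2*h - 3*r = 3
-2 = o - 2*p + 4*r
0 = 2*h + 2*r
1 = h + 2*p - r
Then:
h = 3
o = 5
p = -5/2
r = -3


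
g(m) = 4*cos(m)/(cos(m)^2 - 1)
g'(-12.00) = 44.33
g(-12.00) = -11.72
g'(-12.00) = 44.33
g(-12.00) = -11.72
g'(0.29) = 328.16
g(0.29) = -46.88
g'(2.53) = 35.30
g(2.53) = 9.93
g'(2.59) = 47.96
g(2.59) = 12.41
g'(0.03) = 296296.31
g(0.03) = -4443.78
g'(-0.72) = -21.84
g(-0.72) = -6.92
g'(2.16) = 9.11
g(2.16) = 3.22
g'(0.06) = 37037.07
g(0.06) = -1110.44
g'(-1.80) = -4.55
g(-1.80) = 0.96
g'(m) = -4*sin(m)/(cos(m)^2 - 1) + 8*sin(m)*cos(m)^2/(cos(m)^2 - 1)^2 = 4*(cos(m)^2 + 1)/sin(m)^3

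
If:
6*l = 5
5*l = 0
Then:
No Solution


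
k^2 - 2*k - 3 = (k - 3)*(k + 1)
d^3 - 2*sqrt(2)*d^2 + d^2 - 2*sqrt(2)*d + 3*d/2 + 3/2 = (d + 1)*(d - 3*sqrt(2)/2)*(d - sqrt(2)/2)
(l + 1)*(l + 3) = l^2 + 4*l + 3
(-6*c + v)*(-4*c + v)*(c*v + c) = 24*c^3*v + 24*c^3 - 10*c^2*v^2 - 10*c^2*v + c*v^3 + c*v^2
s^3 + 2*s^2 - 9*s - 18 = (s - 3)*(s + 2)*(s + 3)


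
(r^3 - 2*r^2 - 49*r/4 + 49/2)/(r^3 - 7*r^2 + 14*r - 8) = (r^2 - 49/4)/(r^2 - 5*r + 4)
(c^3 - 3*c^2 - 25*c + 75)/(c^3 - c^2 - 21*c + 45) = (c - 5)/(c - 3)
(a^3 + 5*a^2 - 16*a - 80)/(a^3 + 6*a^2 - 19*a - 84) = (a^2 + 9*a + 20)/(a^2 + 10*a + 21)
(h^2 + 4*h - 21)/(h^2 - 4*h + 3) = (h + 7)/(h - 1)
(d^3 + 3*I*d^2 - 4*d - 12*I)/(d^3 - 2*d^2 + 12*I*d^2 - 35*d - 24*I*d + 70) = (d^2 + d*(2 + 3*I) + 6*I)/(d^2 + 12*I*d - 35)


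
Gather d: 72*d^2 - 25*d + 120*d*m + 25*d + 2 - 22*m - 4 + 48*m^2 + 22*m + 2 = 72*d^2 + 120*d*m + 48*m^2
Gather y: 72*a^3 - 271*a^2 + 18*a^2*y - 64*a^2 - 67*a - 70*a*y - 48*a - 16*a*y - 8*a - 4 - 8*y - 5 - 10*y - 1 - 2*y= 72*a^3 - 335*a^2 - 123*a + y*(18*a^2 - 86*a - 20) - 10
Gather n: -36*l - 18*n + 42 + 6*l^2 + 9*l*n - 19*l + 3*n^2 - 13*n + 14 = 6*l^2 - 55*l + 3*n^2 + n*(9*l - 31) + 56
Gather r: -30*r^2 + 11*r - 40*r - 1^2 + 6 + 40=-30*r^2 - 29*r + 45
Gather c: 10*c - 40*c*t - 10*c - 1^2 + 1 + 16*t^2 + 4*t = -40*c*t + 16*t^2 + 4*t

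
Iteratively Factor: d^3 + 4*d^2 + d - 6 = (d + 3)*(d^2 + d - 2) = (d + 2)*(d + 3)*(d - 1)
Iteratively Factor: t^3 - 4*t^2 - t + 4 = (t - 1)*(t^2 - 3*t - 4) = (t - 4)*(t - 1)*(t + 1)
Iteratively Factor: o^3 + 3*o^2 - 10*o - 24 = (o + 4)*(o^2 - o - 6) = (o - 3)*(o + 4)*(o + 2)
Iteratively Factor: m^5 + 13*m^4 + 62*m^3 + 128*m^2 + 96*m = (m)*(m^4 + 13*m^3 + 62*m^2 + 128*m + 96) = m*(m + 4)*(m^3 + 9*m^2 + 26*m + 24) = m*(m + 2)*(m + 4)*(m^2 + 7*m + 12) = m*(m + 2)*(m + 4)^2*(m + 3)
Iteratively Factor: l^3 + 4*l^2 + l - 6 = (l + 2)*(l^2 + 2*l - 3) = (l + 2)*(l + 3)*(l - 1)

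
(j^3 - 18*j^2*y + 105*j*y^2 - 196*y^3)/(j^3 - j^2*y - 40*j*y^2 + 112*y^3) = (-j^2 + 14*j*y - 49*y^2)/(-j^2 - 3*j*y + 28*y^2)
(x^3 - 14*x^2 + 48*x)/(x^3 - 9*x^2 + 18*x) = (x - 8)/(x - 3)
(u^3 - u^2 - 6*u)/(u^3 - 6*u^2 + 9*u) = (u + 2)/(u - 3)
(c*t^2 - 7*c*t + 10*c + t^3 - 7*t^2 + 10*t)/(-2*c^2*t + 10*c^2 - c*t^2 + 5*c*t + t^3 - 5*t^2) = (t - 2)/(-2*c + t)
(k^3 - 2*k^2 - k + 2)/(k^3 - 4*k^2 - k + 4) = (k - 2)/(k - 4)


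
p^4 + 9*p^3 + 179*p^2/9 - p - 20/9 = (p - 1/3)*(p + 1/3)*(p + 4)*(p + 5)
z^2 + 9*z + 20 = (z + 4)*(z + 5)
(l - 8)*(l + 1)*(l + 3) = l^3 - 4*l^2 - 29*l - 24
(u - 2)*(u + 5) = u^2 + 3*u - 10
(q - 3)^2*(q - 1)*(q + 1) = q^4 - 6*q^3 + 8*q^2 + 6*q - 9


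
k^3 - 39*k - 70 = (k - 7)*(k + 2)*(k + 5)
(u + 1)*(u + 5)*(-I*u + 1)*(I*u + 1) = u^4 + 6*u^3 + 6*u^2 + 6*u + 5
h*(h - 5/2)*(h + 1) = h^3 - 3*h^2/2 - 5*h/2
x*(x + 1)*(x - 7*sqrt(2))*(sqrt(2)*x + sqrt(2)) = sqrt(2)*x^4 - 14*x^3 + 2*sqrt(2)*x^3 - 28*x^2 + sqrt(2)*x^2 - 14*x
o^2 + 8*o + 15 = (o + 3)*(o + 5)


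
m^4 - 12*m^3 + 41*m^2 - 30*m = m*(m - 6)*(m - 5)*(m - 1)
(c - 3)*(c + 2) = c^2 - c - 6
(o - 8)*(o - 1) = o^2 - 9*o + 8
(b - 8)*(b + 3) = b^2 - 5*b - 24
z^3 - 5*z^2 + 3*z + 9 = (z - 3)^2*(z + 1)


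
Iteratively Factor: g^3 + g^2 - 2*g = (g + 2)*(g^2 - g) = (g - 1)*(g + 2)*(g)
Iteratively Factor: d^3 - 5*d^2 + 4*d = (d - 4)*(d^2 - d) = (d - 4)*(d - 1)*(d)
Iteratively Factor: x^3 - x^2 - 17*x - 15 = (x + 1)*(x^2 - 2*x - 15) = (x + 1)*(x + 3)*(x - 5)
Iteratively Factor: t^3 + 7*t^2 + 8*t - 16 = (t + 4)*(t^2 + 3*t - 4) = (t + 4)^2*(t - 1)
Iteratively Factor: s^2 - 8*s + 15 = (s - 3)*(s - 5)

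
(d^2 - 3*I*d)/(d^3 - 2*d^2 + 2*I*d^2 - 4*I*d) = (d - 3*I)/(d^2 + 2*d*(-1 + I) - 4*I)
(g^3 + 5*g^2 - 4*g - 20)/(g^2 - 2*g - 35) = (g^2 - 4)/(g - 7)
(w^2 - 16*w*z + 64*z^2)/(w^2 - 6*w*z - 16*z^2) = (w - 8*z)/(w + 2*z)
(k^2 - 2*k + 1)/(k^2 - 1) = (k - 1)/(k + 1)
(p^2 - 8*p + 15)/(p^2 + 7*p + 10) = (p^2 - 8*p + 15)/(p^2 + 7*p + 10)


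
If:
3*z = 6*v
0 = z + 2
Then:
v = -1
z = -2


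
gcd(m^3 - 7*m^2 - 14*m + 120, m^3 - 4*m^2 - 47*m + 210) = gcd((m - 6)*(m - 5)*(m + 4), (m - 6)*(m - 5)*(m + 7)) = m^2 - 11*m + 30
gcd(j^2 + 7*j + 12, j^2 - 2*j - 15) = j + 3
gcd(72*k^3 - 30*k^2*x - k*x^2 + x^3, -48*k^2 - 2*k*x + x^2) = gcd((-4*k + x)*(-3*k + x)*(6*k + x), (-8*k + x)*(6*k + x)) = 6*k + x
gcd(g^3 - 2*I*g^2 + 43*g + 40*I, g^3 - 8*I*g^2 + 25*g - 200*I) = g^2 - 3*I*g + 40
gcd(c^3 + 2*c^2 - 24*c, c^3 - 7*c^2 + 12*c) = c^2 - 4*c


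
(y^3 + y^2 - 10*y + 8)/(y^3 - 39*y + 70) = (y^2 + 3*y - 4)/(y^2 + 2*y - 35)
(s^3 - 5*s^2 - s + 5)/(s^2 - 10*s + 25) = (s^2 - 1)/(s - 5)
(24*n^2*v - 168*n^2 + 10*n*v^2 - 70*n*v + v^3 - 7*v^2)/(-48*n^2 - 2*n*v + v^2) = (4*n*v - 28*n + v^2 - 7*v)/(-8*n + v)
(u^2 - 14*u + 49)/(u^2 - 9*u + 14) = (u - 7)/(u - 2)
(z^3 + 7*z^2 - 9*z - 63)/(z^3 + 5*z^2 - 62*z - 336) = (z^2 - 9)/(z^2 - 2*z - 48)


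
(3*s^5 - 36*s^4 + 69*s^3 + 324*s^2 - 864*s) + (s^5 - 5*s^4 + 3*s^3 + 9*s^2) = 4*s^5 - 41*s^4 + 72*s^3 + 333*s^2 - 864*s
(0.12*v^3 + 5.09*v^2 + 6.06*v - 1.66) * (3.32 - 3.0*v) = -0.36*v^4 - 14.8716*v^3 - 1.2812*v^2 + 25.0992*v - 5.5112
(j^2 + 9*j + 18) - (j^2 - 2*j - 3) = 11*j + 21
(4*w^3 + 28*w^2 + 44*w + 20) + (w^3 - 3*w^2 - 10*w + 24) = 5*w^3 + 25*w^2 + 34*w + 44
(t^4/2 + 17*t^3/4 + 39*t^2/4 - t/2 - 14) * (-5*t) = -5*t^5/2 - 85*t^4/4 - 195*t^3/4 + 5*t^2/2 + 70*t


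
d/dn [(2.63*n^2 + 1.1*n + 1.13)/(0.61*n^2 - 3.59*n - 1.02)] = (-10.1127*n^2 - 6.7438*n + 2.9347)/(0.3721*n^4 - 4.3798*n^3 + 11.6437*n^2 + 7.3236*n + 1.0404)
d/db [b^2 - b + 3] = 2*b - 1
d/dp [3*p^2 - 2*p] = 6*p - 2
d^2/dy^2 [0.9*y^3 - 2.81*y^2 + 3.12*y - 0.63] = 5.4*y - 5.62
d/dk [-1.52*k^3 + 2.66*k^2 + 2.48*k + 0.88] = -4.56*k^2 + 5.32*k + 2.48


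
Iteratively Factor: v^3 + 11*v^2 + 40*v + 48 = (v + 4)*(v^2 + 7*v + 12) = (v + 4)^2*(v + 3)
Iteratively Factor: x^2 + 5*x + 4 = (x + 1)*(x + 4)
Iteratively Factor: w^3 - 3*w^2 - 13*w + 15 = (w - 5)*(w^2 + 2*w - 3) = (w - 5)*(w - 1)*(w + 3)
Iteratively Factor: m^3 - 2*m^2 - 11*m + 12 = (m - 1)*(m^2 - m - 12) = (m - 1)*(m + 3)*(m - 4)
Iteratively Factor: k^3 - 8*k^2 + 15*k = (k - 5)*(k^2 - 3*k) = (k - 5)*(k - 3)*(k)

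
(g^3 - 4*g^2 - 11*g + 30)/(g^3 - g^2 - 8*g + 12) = (g - 5)/(g - 2)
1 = 1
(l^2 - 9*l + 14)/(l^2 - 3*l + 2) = (l - 7)/(l - 1)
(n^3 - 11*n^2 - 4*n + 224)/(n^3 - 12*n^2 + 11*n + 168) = (n + 4)/(n + 3)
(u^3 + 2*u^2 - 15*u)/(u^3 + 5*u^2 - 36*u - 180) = u*(u - 3)/(u^2 - 36)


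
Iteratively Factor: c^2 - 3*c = (c)*(c - 3)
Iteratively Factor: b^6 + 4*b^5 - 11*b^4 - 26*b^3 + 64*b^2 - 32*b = (b + 4)*(b^5 - 11*b^3 + 18*b^2 - 8*b) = (b - 2)*(b + 4)*(b^4 + 2*b^3 - 7*b^2 + 4*b) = b*(b - 2)*(b + 4)*(b^3 + 2*b^2 - 7*b + 4) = b*(b - 2)*(b + 4)^2*(b^2 - 2*b + 1) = b*(b - 2)*(b - 1)*(b + 4)^2*(b - 1)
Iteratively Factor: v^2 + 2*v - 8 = (v - 2)*(v + 4)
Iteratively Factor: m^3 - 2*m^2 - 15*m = (m - 5)*(m^2 + 3*m) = m*(m - 5)*(m + 3)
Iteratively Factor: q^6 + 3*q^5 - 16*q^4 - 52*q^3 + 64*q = (q)*(q^5 + 3*q^4 - 16*q^3 - 52*q^2 + 64) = q*(q - 1)*(q^4 + 4*q^3 - 12*q^2 - 64*q - 64) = q*(q - 4)*(q - 1)*(q^3 + 8*q^2 + 20*q + 16) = q*(q - 4)*(q - 1)*(q + 4)*(q^2 + 4*q + 4) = q*(q - 4)*(q - 1)*(q + 2)*(q + 4)*(q + 2)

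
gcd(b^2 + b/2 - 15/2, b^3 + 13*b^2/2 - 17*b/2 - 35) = b - 5/2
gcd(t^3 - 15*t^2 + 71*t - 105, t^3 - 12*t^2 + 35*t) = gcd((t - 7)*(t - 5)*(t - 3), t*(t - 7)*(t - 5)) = t^2 - 12*t + 35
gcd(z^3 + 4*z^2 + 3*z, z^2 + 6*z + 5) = z + 1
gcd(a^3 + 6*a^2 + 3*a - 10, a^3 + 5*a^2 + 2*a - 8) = a^2 + a - 2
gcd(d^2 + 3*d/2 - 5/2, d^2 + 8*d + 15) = 1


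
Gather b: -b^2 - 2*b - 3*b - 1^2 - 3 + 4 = -b^2 - 5*b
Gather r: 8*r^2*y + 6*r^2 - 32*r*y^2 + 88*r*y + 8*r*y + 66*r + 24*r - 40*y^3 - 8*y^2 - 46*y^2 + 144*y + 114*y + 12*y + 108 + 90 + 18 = r^2*(8*y + 6) + r*(-32*y^2 + 96*y + 90) - 40*y^3 - 54*y^2 + 270*y + 216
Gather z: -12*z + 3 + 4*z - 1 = 2 - 8*z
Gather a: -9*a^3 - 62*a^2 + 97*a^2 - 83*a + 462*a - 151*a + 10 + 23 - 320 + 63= -9*a^3 + 35*a^2 + 228*a - 224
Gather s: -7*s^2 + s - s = -7*s^2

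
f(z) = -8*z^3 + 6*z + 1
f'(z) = 6 - 24*z^2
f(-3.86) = 437.94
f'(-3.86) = -351.59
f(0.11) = 1.65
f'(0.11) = 5.71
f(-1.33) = 11.84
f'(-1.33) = -36.45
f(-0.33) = -0.69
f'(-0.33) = 3.39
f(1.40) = -12.55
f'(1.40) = -41.04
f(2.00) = -51.00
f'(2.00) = -90.00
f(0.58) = 2.92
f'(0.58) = -2.07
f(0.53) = 2.99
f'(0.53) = -0.74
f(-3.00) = 199.00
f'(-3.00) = -210.00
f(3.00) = -197.00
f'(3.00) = -210.00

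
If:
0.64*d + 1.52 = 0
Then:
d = -2.38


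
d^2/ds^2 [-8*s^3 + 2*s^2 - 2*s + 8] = 4 - 48*s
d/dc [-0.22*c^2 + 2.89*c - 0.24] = 2.89 - 0.44*c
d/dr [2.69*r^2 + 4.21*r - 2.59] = 5.38*r + 4.21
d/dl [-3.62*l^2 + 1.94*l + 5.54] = 1.94 - 7.24*l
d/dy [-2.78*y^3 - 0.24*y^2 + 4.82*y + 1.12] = -8.34*y^2 - 0.48*y + 4.82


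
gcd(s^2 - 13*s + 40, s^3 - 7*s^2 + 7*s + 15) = s - 5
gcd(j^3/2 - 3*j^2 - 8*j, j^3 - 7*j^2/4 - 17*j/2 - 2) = j + 2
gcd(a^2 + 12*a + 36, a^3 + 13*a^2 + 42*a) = a + 6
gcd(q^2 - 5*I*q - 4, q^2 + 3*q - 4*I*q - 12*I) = q - 4*I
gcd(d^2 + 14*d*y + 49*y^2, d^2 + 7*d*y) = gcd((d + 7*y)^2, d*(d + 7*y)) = d + 7*y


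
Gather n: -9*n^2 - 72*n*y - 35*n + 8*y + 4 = -9*n^2 + n*(-72*y - 35) + 8*y + 4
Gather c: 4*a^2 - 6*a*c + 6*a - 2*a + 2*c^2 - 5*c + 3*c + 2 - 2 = 4*a^2 + 4*a + 2*c^2 + c*(-6*a - 2)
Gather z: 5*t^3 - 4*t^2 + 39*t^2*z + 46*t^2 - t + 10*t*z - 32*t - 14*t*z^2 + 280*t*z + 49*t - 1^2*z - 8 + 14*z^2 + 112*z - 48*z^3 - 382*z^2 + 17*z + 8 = 5*t^3 + 42*t^2 + 16*t - 48*z^3 + z^2*(-14*t - 368) + z*(39*t^2 + 290*t + 128)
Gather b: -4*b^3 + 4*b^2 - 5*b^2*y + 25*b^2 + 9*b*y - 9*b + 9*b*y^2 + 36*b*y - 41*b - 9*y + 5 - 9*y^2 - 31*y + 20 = -4*b^3 + b^2*(29 - 5*y) + b*(9*y^2 + 45*y - 50) - 9*y^2 - 40*y + 25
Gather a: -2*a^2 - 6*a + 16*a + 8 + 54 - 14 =-2*a^2 + 10*a + 48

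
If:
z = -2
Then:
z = -2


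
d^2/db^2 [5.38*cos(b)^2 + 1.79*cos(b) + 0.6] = -1.79*cos(b) - 10.76*cos(2*b)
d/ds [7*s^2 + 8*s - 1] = 14*s + 8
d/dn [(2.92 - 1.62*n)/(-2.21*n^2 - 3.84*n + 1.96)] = (-3.5802*n^2 + 12.9064*n + 8.0376)/(4.8841*n^4 + 16.9728*n^3 + 6.0824*n^2 - 15.0528*n + 3.8416)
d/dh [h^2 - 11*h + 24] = 2*h - 11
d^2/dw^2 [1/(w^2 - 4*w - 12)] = 2*(w^2 - 4*w - 4*(w - 2)^2 - 12)/(-w^2 + 4*w + 12)^3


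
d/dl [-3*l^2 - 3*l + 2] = -6*l - 3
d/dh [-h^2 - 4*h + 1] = -2*h - 4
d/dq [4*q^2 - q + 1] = 8*q - 1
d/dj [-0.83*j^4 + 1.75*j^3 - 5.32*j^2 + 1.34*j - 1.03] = -3.32*j^3 + 5.25*j^2 - 10.64*j + 1.34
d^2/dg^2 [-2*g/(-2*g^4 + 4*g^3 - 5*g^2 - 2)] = 4*g*(4*g^2*(4*g^2 - 6*g + 5)^2 + (-20*g^2 + 24*g - 15)*(2*g^4 - 4*g^3 + 5*g^2 + 2))/(2*g^4 - 4*g^3 + 5*g^2 + 2)^3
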